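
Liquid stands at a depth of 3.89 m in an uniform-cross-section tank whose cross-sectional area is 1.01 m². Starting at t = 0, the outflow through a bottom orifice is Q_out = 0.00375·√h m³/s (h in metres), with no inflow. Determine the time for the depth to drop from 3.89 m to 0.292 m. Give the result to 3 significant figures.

771 s

Unsteady balance on liquid volume: A dh/dt = −0.00375 √h.
Separate and integrate: 2(√h − √h₀) = −(0.00375/A) t.
t = 2A(√h₀ − √h)/0.00375 = 2·1.01·(√3.89 − √0.292)/0.00375
  = 2.0200 × (1.9723 − 0.54037) / 0.00375 = 771.34 s.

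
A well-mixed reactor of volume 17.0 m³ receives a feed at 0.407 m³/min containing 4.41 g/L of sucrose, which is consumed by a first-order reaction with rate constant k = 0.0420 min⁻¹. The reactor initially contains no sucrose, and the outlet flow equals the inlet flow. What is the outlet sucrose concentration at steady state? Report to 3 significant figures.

1.60 g/L

Accumulation = in − out − consumed: V dC/dt = Q C_in − Q C − k V C.
Steady state (dC/dt = 0): C_ss = Q C_in/(Q + kV) = C_in/(1 + kV/Q).
C_ss = 0.407·4.41/(0.407 + 0.0420·17.0) = 1.7949/1.1210 = 1.6011 g/L.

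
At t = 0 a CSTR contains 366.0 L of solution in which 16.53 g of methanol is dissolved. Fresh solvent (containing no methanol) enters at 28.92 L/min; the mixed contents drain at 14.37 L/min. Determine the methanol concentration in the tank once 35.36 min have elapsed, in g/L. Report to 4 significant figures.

0.007889 g/L

Let m(t) be the amount of methanol. Volume: V(t) = V₀ + (Q_in − Q_out) t = 366.0 + 14.5500 t; V(35.36) = 880.488 L.
Species balance (pure solvent in): dm/dt = −Q_out · m/V(t).
dm/m = −Q_out dt/(V₀ + 14.5500 t); integrating gives ln(m/m₀) = −(Q_out/(Q_in−Q_out)) ln(V/V₀).
m = m₀ (V₀/V)^(Q_out/(Q_in−Q_out)) = 16.53 × (366.0/880.488)^(0.987629) = 6.94619 g.
C = m/V = 6.94619/880.488 = 0.00788903 g/L.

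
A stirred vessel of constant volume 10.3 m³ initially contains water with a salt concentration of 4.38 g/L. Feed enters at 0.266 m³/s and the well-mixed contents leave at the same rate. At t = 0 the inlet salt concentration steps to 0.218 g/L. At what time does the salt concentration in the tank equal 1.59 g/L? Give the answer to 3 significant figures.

43.0 s

Species balance: V dC/dt = Q(C_in − C) ⇒ τ = V/Q = 38.722 s.
C(t) = C_in + (C₀ − C_in) e^(−t/τ). Set C = 1.59 and solve for t:
e^(−t/τ) = (C − C_in)/(C₀ − C_in) = (1.59 − 0.218)/(4.38 − 0.218) = 0.32965
t = −τ ln(…) = 38.722 × 1.1097 = 42.971 s.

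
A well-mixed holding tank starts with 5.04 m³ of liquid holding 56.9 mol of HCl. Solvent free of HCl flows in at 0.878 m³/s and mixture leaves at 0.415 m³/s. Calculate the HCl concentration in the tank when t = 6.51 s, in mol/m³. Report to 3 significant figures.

4.64 mol/m³

Total volume: dV/dt = Q_in − Q_out = 0.46300 m³/s, so V(t) = 5.04 + 0.46300 t and V(6.51) = 8.0541 m³.
No HCl enters, so dm/dt = −Q_out · (m/V).
Separate: dm/m = −Q_out dt/V(t) ⇒ ln(m/m₀) = −(Q_out/(Q_in−Q_out)) ln(V/V₀).
m = m₀ (V₀/V)^(Q_out/(Q_in−Q_out)) = 56.9 × (5.04/8.0541)^(0.89633) = 37.379 mol.
C = m/V = 37.379/8.0541 = 4.6410 mol/m³.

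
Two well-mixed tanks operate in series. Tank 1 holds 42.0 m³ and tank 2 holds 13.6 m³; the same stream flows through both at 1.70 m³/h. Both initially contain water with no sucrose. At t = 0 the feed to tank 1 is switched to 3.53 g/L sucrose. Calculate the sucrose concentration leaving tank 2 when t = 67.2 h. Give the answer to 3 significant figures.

Time constants: τᵢ = Vᵢ/Q for each well-mixed tank.
τ₁ = 42.0/1.70 = 24.706 h; τ₂ = 13.6/1.70 = 8.0000 h.
Solving the cascade with C₁(0)=C₂(0)=0 gives C₂(t) = C_in[1 − (τ₁ e^(−t/τ₁) − τ₂ e^(−t/τ₂))/(τ₁ − τ₂)].
At t = 67.2: e^(−t/τ₁) = 0.065875, e^(−t/τ₂) = 0.00022487.
C₂ = 3.53·[1 − (24.706·0.065875 − 8.0000·0.00022487)/(16.706)] = 3.53·0.90269 = 3.1865 g/L.

3.19 g/L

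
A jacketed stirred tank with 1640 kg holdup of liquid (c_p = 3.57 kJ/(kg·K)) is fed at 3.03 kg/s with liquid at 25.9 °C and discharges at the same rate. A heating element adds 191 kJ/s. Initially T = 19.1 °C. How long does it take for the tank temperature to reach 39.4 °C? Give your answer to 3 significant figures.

959 s

M c_p dT/dt = ṁ c_p (T_in − T) + Q̇.
τ = M/ṁ = 541.25 s; T_ss = T_in + Q̇/(ṁ c_p) = 43.557 °C.
T(t) = T_ss + (T₀ − T_ss) e^(−t/τ). Set T = 39.4:
e^(−t/τ) = (39.4 − 43.557)/(19.1 − 43.557) = 0.16998
t = −541.25 · ln(0.16998) = 959.14 s.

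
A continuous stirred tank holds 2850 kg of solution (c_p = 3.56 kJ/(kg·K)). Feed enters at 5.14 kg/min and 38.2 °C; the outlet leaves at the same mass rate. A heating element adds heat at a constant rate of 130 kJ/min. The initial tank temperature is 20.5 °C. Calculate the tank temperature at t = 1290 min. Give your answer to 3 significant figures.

42.9 °C

M c_p dT/dt = ṁ c_p (T_in − T) + Q̇.
τ = M/ṁ = 554.47 min; T_ss = T_in + Q̇/(ṁ c_p) = 38.2 + 130/(5.14·3.56) = 45.304 °C.
Integrating: T(t) = T_ss + (T₀ − T_ss) e^(−t/τ).
T(1290) = 45.304 + (-24.804)·e^(−1290/554.47) = 45.304 + (-24.804)·0.097634 = 42.883 °C.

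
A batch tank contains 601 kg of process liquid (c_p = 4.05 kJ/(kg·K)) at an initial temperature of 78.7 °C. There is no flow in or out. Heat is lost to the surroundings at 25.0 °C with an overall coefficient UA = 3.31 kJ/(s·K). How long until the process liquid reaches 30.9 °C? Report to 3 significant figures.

1620 s

M c_p dT/dt = −UA(T − T_amb).
τ = M c_p/UA = 735.36 s; T_ss = T_amb = 25.000 °C.
T(t) = T_ss + (T₀ − T_ss)e^(−t/τ); set T = 30.9:
t = −τ ln[(T − T_ss)/(T₀ − T_ss)] = −735.36 · ln(0.10987) = 1624.0 s.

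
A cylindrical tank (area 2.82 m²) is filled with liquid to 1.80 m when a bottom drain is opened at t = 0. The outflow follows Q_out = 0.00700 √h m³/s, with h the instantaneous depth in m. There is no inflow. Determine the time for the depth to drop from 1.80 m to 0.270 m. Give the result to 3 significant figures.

662 s

A dh/dt = −Q_out = −0.00700 √h.
This is separable: 2 d(√h)/dt = −0.00700/A, so √h = √h₀ − (0.00700/(2A)) t.
t = 2A(√h₀ − √h)/0.00700 = 2·2.82·(√1.80 − √0.270)/0.00700
  = 5.6400 × (1.3416 − 0.51962) / 0.00700 = 662.32 s.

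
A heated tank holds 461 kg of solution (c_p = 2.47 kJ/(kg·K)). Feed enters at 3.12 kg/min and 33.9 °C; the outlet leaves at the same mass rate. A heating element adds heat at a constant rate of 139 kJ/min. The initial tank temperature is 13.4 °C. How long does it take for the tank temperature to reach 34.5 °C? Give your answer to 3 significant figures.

117 min

M c_p dT/dt = ṁ c_p (T_in − T) + Q̇.
τ = M/ṁ = 147.76 min; T_ss = T_in + Q̇/(ṁ c_p) = 51.937 °C.
T(t) = T_ss + (T₀ − T_ss) e^(−t/τ). Set T = 34.5:
e^(−t/τ) = (34.5 − 51.937)/(13.4 − 51.937) = 0.45247
t = −147.76 · ln(0.45247) = 117.17 min.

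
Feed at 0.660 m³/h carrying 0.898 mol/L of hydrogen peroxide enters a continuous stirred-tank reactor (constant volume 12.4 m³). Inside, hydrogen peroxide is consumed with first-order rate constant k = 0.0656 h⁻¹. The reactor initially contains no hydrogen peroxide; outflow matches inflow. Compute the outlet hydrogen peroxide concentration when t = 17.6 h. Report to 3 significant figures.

Accumulation = in − out − consumed: V dC/dt = Q C_in − Q C − k V C.
dC/dt = (Q/V) C_in − (Q/V + k) C; effective rate a = Q/V + k = 0.053226 + 0.0656 = 0.11883 h⁻¹.
C_ss = Q C_in/(Q + kV) = 0.40224 mol/L; C(t) = C_ss + (C₀ − C_ss) e^(−a t).
C(17.6) = 0.40224 + (-0.40224)·e^(−0.11883·17.6) = 0.40224 + (-0.40224)·0.12352 = 0.35256 mol/L.

0.353 mol/L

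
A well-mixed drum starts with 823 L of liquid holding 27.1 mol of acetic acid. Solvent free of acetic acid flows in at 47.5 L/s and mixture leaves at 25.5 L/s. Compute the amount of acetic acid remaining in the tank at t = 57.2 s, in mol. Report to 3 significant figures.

Let m(t) be the amount of acetic acid. Volume: V(t) = V₀ + (Q_in − Q_out) t = 823 + 22.000 t; V(57.2) = 2081.4 L.
No acetic acid enters, so dm/dt = −Q_out · (m/V).
Separate: dm/m = −Q_out dt/V(t) ⇒ ln(m/m₀) = −(Q_out/(Q_in−Q_out)) ln(V/V₀).
m = m₀ (V₀/V)^(Q_out/(Q_in−Q_out)) = 27.1 × (823/2081.4)^(1.1591) = 9.2450 mol.

9.25 mol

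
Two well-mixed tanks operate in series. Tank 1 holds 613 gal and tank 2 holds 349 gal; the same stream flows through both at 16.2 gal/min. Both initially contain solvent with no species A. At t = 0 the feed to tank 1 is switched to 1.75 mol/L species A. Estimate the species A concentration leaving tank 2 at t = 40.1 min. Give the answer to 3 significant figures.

0.701 mol/L

Each tank obeys Vᵢ dCᵢ/dt = Q(Cᵢ₋₁ − Cᵢ), so τᵢ = Vᵢ/Q.
τ₁ = 613/16.2 = 37.840 min; τ₂ = 349/16.2 = 21.543 min.
Solving the cascade with C₁(0)=C₂(0)=0 gives C₂(t) = C_in[1 − (τ₁ e^(−t/τ₁) − τ₂ e^(−t/τ₂))/(τ₁ − τ₂)].
At t = 40.1: e^(−t/τ₁) = 0.34655, e^(−t/τ₂) = 0.15546.
C₂ = 1.75·[1 − (37.840·0.34655 − 21.543·0.15546)/(16.296)] = 1.75·0.40084 = 0.70147 mol/L.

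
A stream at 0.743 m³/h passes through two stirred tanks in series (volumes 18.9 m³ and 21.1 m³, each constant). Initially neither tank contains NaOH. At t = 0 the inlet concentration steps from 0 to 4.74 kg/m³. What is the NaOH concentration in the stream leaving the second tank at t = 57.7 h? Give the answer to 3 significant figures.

2.99 kg/m³

Time constants: τᵢ = Vᵢ/Q for each well-mixed tank.
τ₁ = 18.9/0.743 = 25.437 h; τ₂ = 21.1/0.743 = 28.398 h.
Tank 1: C₁ = C_in(1 − e^(−t/τ₁)). Tank 2 (τ₁ ≠ τ₂): C₂ = C_in[1 − (τ₁ e^(−t/τ₁) − τ₂ e^(−t/τ₂))/(τ₁ − τ₂)].
At t = 57.7: e^(−t/τ₁) = 0.10349, e^(−t/τ₂) = 0.13110.
C₂ = 4.74·[1 − (25.437·0.10349 − 28.398·0.13110)/(-2.9610)] = 4.74·0.63169 = 2.9942 kg/m³.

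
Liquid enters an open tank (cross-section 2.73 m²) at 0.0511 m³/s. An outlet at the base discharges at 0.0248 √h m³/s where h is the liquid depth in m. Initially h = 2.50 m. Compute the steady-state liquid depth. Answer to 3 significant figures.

Level balance: A dh/dt = 0.0511 − 0.0248 √h. Setting dh/dt = 0:
Q_in = 0.0248 √h_ss ⇒ √h_ss = 0.0511/0.0248 = 2.0605.
h_ss = 2.0605² = 4.2456 m. (Since h₀ = 2.50 m < h_ss, the level will rise toward this value.)

4.25 m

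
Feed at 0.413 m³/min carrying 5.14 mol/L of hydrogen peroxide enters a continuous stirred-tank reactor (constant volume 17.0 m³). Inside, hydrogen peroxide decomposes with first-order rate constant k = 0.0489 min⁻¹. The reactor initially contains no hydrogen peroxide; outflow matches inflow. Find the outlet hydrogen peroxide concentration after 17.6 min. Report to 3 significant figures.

1.24 mol/L

V dC/dt = Q(C_in − C) − k V C.
This is linear with rate a = Q/V + k = 0.073194 min⁻¹.
C_ss = Q C_in/(Q + kV) = 1.7060 mol/L; C(t) = C_ss + (C₀ − C_ss) e^(−a t).
C(17.6) = 1.7060 + (-1.7060)·e^(−0.073194·17.6) = 1.7060 + (-1.7060)·0.27576 = 1.2356 mol/L.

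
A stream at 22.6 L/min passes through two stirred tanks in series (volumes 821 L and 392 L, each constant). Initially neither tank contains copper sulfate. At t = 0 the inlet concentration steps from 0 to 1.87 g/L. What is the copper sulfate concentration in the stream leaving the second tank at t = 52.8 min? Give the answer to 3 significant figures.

Time constants: τᵢ = Vᵢ/Q for each well-mixed tank.
τ₁ = 821/22.6 = 36.327 min; τ₂ = 392/22.6 = 17.345 min.
Tank 1: C₁ = C_in(1 − e^(−t/τ₁)). Tank 2 (τ₁ ≠ τ₂): C₂ = C_in[1 − (τ₁ e^(−t/τ₁) − τ₂ e^(−t/τ₂))/(τ₁ − τ₂)].
At t = 52.8: e^(−t/τ₁) = 0.23376, e^(−t/τ₂) = 0.047640.
C₂ = 1.87·[1 − (36.327·0.23376 − 17.345·0.047640)/(18.982)] = 1.87·0.59617 = 1.1148 g/L.

1.11 g/L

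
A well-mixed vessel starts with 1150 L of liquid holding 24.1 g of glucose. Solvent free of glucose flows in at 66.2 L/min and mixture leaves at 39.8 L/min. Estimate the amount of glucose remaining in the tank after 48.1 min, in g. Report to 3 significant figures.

7.85 g

Total volume: dV/dt = Q_in − Q_out = 26.400 L/min, so V(t) = 1150 + 26.400 t and V(48.1) = 2419.8 L.
Species balance (pure solvent in): dm/dt = −Q_out · m/V(t).
Separate: dm/m = −Q_out dt/V(t) ⇒ ln(m/m₀) = −(Q_out/(Q_in−Q_out)) ln(V/V₀).
m = m₀ (V₀/V)^(Q_out/(Q_in−Q_out)) = 24.1 × (1150/2419.8)^(1.5076) = 7.8512 g.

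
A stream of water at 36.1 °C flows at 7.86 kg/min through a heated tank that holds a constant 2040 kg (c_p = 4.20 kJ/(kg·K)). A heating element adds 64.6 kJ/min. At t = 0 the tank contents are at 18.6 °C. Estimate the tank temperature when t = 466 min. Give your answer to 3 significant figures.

Energy balance: M c_p dT/dt = ṁ c_p (T_in − T) + 64.6.
τ = M/ṁ = 259.54 min; T_ss = T_in + Q̇/(ṁ c_p) = 36.1 + 64.6/(7.86·4.20) = 38.057 °C.
This is linear first-order; T(t) = T_ss + (T₀ − T_ss) e^(−t/τ).
T(466) = 38.057 + (-19.457)·e^(−466/259.54) = 38.057 + (-19.457)·0.16605 = 34.826 °C.

34.8 °C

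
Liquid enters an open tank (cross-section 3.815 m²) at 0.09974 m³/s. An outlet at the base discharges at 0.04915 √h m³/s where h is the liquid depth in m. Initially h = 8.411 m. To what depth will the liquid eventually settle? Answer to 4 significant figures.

4.118 m

Level balance: A dh/dt = 0.09974 − 0.04915 √h. Setting dh/dt = 0:
Q_in = 0.04915 √h_ss ⇒ √h_ss = 0.09974/0.04915 = 2.02930.
h_ss = 2.02930² = 4.11805 m. (Since h₀ = 8.411 m > h_ss, the level will fall toward this value.)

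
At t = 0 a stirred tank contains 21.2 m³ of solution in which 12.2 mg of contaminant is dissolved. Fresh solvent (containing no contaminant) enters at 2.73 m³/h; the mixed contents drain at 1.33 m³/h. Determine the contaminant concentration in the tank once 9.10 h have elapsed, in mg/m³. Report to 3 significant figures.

Total volume: dV/dt = Q_in − Q_out = 1.4000 m³/h, so V(t) = 21.2 + 1.4000 t and V(9.10) = 33.940 m³.
Solute balance: dm/dt = 0 − Q_out C = −Q_out m/V(t).
Separate: dm/m = −Q_out dt/V(t) ⇒ ln(m/m₀) = −(Q_out/(Q_in−Q_out)) ln(V/V₀).
m = m₀ (V₀/V)^(Q_out/(Q_in−Q_out)) = 12.2 × (21.2/33.940)^(0.95000) = 7.8019 mg.
C = m/V = 7.8019/33.940 = 0.22987 mg/m³.

0.230 mg/m³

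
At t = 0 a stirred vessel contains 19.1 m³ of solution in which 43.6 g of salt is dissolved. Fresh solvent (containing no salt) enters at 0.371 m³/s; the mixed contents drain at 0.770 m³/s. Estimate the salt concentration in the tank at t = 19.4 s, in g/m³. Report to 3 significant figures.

Let m(t) be the amount of salt. Volume: V(t) = V₀ + (Q_in − Q_out) t = 19.1 − 0.39900 t; V(19.4) = 11.359 m³.
No salt enters, so dm/dt = −Q_out · (m/V).
Separate: dm/m = −Q_out dt/V(t) ⇒ ln(m/m₀) = −(Q_out/(Q_in−Q_out)) ln(V/V₀).
m = m₀ (V₀/V)^(Q_out/(Q_in−Q_out)) = 43.6 × (19.1/11.359)^(-1.9298) = 15.994 g.
C = m/V = 15.994/11.359 = 1.4080 g/m³.

1.41 g/m³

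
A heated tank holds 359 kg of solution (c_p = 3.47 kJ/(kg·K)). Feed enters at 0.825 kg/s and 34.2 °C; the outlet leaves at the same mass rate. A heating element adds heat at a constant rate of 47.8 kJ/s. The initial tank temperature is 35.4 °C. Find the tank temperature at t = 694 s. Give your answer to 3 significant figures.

47.8 °C

Unsteady energy balance on the tank contents: M c_p dT/dt = ṁ c_p (T_in − T) + 47.8.
Rearrange: dT/dt = (T_ss − T)/τ with τ = M/ṁ = 435.15 s and T_ss = T_in + Q̇/(ṁ c_p) = 50.897 °C.
T approaches T_ss exponentially: T(t) = T_ss + (T₀ − T_ss) e^(−t/τ).
T(694) = 50.897 + (-15.497)·e^(−694/435.15) = 50.897 + (-15.497)·0.20294 = 47.752 °C.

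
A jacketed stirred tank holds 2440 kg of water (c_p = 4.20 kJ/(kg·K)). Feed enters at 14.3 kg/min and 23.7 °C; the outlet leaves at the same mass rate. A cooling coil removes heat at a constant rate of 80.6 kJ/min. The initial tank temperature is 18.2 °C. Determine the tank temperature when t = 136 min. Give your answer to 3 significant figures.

20.5 °C

M c_p dT/dt = ṁ c_p (T_in − T) − Q̇.
τ = M/ṁ = 170.63 min; T_ss = T_in − Q̇/(ṁ c_p) = 23.7 − 80.6/(14.3·4.20) = 22.358 °C.
Integrating: T(t) = T_ss + (T₀ − T_ss) e^(−t/τ).
T(136) = 22.358 + (-4.1580)·e^(−136/170.63) = 22.358 + (-4.1580)·0.45066 = 20.484 °C.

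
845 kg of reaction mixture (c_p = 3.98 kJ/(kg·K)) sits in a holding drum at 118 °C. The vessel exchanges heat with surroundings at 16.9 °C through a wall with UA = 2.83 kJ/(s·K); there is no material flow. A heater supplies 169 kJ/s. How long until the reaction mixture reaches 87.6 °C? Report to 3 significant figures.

1580 s

M c_p dT/dt = −UA(T − T_amb) + Q̇.
τ = M c_p/UA = 1188.4 s; T_ss = T_amb + Q̇/UA = 16.9 + 169/2.83 = 76.617 °C.
T(t) = T_ss + (T₀ − T_ss)e^(−t/τ); set T = 87.6:
t = −τ ln[(T − T_ss)/(T₀ − T_ss)] = −1188.4 · ln(0.26539) = 1576.4 s.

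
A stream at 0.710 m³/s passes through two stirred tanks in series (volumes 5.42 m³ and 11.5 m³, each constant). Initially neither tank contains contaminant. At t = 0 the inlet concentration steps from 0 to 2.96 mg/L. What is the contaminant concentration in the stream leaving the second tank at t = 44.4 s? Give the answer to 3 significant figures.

2.61 mg/L

Species balance on tank i: dCᵢ/dt = (Cᵢ₋₁ − Cᵢ)/τᵢ with τᵢ = Vᵢ/Q.
τ₁ = 5.42/0.710 = 7.6338 s; τ₂ = 11.5/0.710 = 16.197 s.
Solving the cascade with C₁(0)=C₂(0)=0 gives C₂(t) = C_in[1 − (τ₁ e^(−t/τ₁) − τ₂ e^(−t/τ₂))/(τ₁ − τ₂)].
At t = 44.4: e^(−t/τ₁) = 0.0029788, e^(−t/τ₂) = 0.064492.
C₂ = 2.96·[1 − (7.6338·0.0029788 − 16.197·0.064492)/(-8.5634)] = 2.96·0.88067 = 2.6068 mg/L.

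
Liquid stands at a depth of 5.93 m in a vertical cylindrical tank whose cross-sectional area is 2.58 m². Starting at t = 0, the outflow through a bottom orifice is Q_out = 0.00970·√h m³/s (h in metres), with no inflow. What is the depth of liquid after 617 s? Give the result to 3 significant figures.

A dh/dt = −Q_out = −0.00970 √h.
This is separable: 2 d(√h)/dt = −0.00970/A, so √h = √h₀ − (0.00970/(2A)) t.
√h = √5.93 − 0.00970·617/(2·2.58) = 2.4352 − 1.1599 = 1.2753.
h = 1.2753² = 1.6264 m.

1.63 m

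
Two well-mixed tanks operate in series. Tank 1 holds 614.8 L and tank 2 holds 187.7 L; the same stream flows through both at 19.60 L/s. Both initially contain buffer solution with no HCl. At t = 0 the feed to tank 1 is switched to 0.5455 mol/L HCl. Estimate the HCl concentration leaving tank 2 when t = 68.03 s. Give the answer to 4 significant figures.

Time constants: τᵢ = Vᵢ/Q for each well-mixed tank.
τ₁ = 614.8/19.60 = 31.3673 s; τ₂ = 187.7/19.60 = 9.57653 s.
Tank 1: C₁ = C_in(1 − e^(−t/τ₁)). Tank 2 (τ₁ ≠ τ₂): C₂ = C_in[1 − (τ₁ e^(−t/τ₁) − τ₂ e^(−t/τ₂))/(τ₁ − τ₂)].
At t = 68.03: e^(−t/τ₁) = 0.114313, e^(−t/τ₂) = 0.000821955.
C₂ = 0.5455·[1 − (31.3673·0.114313 − 9.57653·0.000821955)/(21.7908)] = 0.5455·0.835811 = 0.455935 mol/L.

0.4559 mol/L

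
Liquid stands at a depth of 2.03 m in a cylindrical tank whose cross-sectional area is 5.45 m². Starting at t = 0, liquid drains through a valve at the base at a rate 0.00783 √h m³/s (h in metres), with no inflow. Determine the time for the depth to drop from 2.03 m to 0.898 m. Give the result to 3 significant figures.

664 s

A dh/dt = −Q_out = −0.00783 √h.
∫ h^(−1/2) dh = −(0.00783/A) ∫ dt, giving 2√h = 2√h₀ − (0.00783/A) t.
t = 2A(√h₀ − √h)/0.00783 = 2·5.45·(√2.03 − √0.898)/0.00783
  = 10.900 × (1.4248 − 0.94763) / 0.00783 = 664.23 s.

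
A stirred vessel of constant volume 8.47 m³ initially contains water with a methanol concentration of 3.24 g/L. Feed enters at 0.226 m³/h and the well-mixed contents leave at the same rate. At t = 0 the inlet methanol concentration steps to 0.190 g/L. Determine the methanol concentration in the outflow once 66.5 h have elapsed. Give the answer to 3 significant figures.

Unsteady species balance (constant V, well mixed): V dC/dt = Q(C_in − C).
Rewrite as dC/dt + C/τ = C_in/τ, τ = V/Q = 37.478 h.
Integrating: C(t) = C_in + (C₀ − C_in) e^(−t/τ).
C(66.5) = 0.190 + (3.24 − 0.190)·e^(−66.5/37.478) = 0.190 + (3.0500)·0.16959 = 0.70725 g/L.

0.707 g/L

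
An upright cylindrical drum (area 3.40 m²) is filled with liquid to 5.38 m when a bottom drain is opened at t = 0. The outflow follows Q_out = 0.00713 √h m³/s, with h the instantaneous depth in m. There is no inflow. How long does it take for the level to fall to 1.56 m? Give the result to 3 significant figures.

1020 s

With no inflow, A dh/dt = −0.00713 √h.
This is separable: 2 d(√h)/dt = −0.00713/A, so √h = √h₀ − (0.00713/(2A)) t.
t = 2A(√h₀ − √h)/0.00713 = 2·3.40·(√5.38 − √1.56)/0.00713
  = 6.8000 × (2.3195 − 1.2490) / 0.00713 = 1020.9 s.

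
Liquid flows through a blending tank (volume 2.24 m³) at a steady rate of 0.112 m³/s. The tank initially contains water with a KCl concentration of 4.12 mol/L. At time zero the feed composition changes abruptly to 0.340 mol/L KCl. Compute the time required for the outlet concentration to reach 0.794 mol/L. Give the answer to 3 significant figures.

Species balance: V dC/dt = Q(C_in − C) ⇒ τ = V/Q = 20.000 s.
C(t) = C_in + (C₀ − C_in) e^(−t/τ). Set C = 0.794 and solve for t:
e^(−t/τ) = (C − C_in)/(C₀ − C_in) = (0.794 − 0.340)/(4.12 − 0.340) = 0.12011
t = −τ ln(…) = 20.000 × 2.1194 = 42.388 s.

42.4 s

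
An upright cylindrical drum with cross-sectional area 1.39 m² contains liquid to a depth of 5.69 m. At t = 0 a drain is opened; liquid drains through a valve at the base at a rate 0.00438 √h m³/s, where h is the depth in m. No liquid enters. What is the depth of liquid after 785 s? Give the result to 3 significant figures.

1.32 m

Mass balance (ρ constant): A dh/dt = −0.00438 √h.
∫ h^(−1/2) dh = −(0.00438/A) ∫ dt, giving 2√h = 2√h₀ − (0.00438/A) t.
√h = √5.69 − 0.00438·785/(2·1.39) = 2.3854 − 1.2368 = 1.1486.
h = 1.1486² = 1.3192 m.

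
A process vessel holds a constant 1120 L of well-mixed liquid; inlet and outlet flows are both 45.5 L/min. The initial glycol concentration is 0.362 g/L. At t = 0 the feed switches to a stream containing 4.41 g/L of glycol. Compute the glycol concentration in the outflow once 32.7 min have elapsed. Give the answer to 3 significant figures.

3.34 g/L

Mass balance on the solute (V constant): V dC/dt = Q(C_in − C).
Time constant τ = V/Q = 1120/45.5 = 24.615 min.
Solution: C(t) = C_in + (C₀ − C_in) e^(−t/τ).
C(32.7) = 4.41 + (0.362 − 4.41)·e^(−32.7/24.615) = 4.41 + (-4.0480)·0.26489 = 3.3377 g/L.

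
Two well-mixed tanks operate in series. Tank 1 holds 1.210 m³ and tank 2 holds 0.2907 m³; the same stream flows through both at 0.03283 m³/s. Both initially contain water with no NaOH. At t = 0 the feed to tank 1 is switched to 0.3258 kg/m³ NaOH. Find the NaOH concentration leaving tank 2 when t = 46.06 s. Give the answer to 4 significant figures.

0.2035 kg/m³

Species balance on tank i: dCᵢ/dt = (Cᵢ₋₁ − Cᵢ)/τᵢ with τᵢ = Vᵢ/Q.
τ₁ = 1.210/0.03283 = 36.8565 s; τ₂ = 0.2907/0.03283 = 8.85471 s.
Solving the cascade with C₁(0)=C₂(0)=0 gives C₂(t) = C_in[1 − (τ₁ e^(−t/τ₁) − τ₂ e^(−t/τ₂))/(τ₁ − τ₂)].
At t = 46.06: e^(−t/τ₁) = 0.286588, e^(−t/τ₂) = 0.00550690.
C₂ = 0.3258·[1 − (36.8565·0.286588 − 8.85471·0.00550690)/(28.0018)] = 0.3258·0.624529 = 0.203472 kg/m³.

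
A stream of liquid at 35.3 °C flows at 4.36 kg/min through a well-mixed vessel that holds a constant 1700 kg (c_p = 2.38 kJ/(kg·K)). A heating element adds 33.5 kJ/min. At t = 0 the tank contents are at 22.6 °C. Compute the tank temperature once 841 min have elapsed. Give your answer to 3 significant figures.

36.7 °C

Energy balance: M c_p dT/dt = ṁ c_p (T_in − T) + 33.5.
Rearrange: dT/dt = (T_ss − T)/τ with τ = M/ṁ = 389.91 min and T_ss = T_in + Q̇/(ṁ c_p) = 38.528 °C.
This is linear first-order; T(t) = T_ss + (T₀ − T_ss) e^(−t/τ).
T(841) = 38.528 + (-15.928)·e^(−841/389.91) = 38.528 + (-15.928)·0.11568 = 36.686 °C.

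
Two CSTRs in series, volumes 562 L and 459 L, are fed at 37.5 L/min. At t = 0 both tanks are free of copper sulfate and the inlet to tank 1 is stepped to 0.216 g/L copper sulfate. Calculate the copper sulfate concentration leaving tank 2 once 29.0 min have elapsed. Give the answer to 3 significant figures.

0.136 g/L

Time constants: τᵢ = Vᵢ/Q for each well-mixed tank.
τ₁ = 562/37.5 = 14.987 min; τ₂ = 459/37.5 = 12.240 min.
Solving the cascade with C₁(0)=C₂(0)=0 gives C₂(t) = C_in[1 − (τ₁ e^(−t/τ₁) − τ₂ e^(−t/τ₂))/(τ₁ − τ₂)].
At t = 29.0: e^(−t/τ₁) = 0.14442, e^(−t/τ₂) = 0.093548.
C₂ = 0.216·[1 − (14.987·0.14442 − 12.240·0.093548)/(2.7467)] = 0.216·0.62890 = 0.13584 g/L.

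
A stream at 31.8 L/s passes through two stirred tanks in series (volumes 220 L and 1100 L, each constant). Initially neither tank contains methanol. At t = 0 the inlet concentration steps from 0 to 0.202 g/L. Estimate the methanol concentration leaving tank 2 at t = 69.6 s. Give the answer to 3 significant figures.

0.168 g/L

Each tank obeys Vᵢ dCᵢ/dt = Q(Cᵢ₋₁ − Cᵢ), so τᵢ = Vᵢ/Q.
τ₁ = 220/31.8 = 6.9182 s; τ₂ = 1100/31.8 = 34.591 s.
Tank 1: C₁ = C_in(1 − e^(−t/τ₁)). Tank 2 (τ₁ ≠ τ₂): C₂ = C_in[1 − (τ₁ e^(−t/τ₁) − τ₂ e^(−t/τ₂))/(τ₁ − τ₂)].
At t = 69.6: e^(−t/τ₁) = 4.2740e-05, e^(−t/τ₂) = 0.13371.
C₂ = 0.202·[1 − (6.9182·4.2740e-05 − 34.591·0.13371)/(-27.673)] = 0.202·0.83287 = 0.16824 g/L.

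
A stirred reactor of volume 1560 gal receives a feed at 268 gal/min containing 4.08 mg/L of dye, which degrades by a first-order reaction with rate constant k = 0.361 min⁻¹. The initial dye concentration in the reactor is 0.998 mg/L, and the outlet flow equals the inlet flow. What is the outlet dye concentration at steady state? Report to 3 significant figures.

1.32 mg/L

V dC/dt = Q(C_in − C) − k V C.
Steady state (dC/dt = 0): C_ss = Q C_in/(Q + kV) = C_in/(1 + kV/Q).
C_ss = 268·4.08/(268 + 0.361·1560) = 1093.4/831.16 = 1.3156 mg/L.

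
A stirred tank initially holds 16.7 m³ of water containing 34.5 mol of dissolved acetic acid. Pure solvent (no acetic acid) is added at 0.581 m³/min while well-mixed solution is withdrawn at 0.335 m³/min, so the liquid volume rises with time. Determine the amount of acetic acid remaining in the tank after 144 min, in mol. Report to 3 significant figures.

Total volume: dV/dt = Q_in − Q_out = 0.24600 m³/min, so V(t) = 16.7 + 0.24600 t and V(144) = 52.124 m³.
Species balance (pure solvent in): dm/dt = −Q_out · m/V(t).
Separate: dm/m = −Q_out dt/V(t) ⇒ ln(m/m₀) = −(Q_out/(Q_in−Q_out)) ln(V/V₀).
m = m₀ (V₀/V)^(Q_out/(Q_in−Q_out)) = 34.5 × (16.7/52.124)^(1.3618) = 7.3225 mol.

7.32 mol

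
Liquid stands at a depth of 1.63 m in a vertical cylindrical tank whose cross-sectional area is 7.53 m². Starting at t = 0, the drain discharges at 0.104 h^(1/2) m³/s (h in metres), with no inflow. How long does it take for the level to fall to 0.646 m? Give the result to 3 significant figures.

A dh/dt = −Q_out = −0.104 √h.
∫ h^(−1/2) dh = −(0.104/A) ∫ dt, giving 2√h = 2√h₀ − (0.104/A) t.
t = 2A(√h₀ − √h)/0.104 = 2·7.53·(√1.63 − √0.646)/0.104
  = 15.060 × (1.2767 − 0.80374) / 0.104 = 68.490 s.

68.5 s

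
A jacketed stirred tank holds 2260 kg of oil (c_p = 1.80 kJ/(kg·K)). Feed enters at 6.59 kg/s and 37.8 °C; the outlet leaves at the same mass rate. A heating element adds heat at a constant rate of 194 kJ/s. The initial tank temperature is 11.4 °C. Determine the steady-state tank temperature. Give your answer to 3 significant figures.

Unsteady energy balance on the tank contents: M c_p dT/dt = ṁ c_p (T_in − T) + 194.
At steady state dT/dt = 0 ⇒ T_ss = T_in + Q̇/(ṁ c_p) = 37.8 + 194/(6.59·1.80) = 54.155 °C.

54.2 °C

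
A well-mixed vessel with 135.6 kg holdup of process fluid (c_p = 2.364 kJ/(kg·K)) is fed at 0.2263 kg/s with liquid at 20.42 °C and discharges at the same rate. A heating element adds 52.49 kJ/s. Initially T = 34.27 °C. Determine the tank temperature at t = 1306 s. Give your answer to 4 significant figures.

Unsteady energy balance on the tank contents: M c_p dT/dt = ṁ c_p (T_in − T) + 52.49.
Rearrange: dT/dt = (T_ss − T)/τ with τ = M/ṁ = 599.205 s and T_ss = T_in + Q̇/(ṁ c_p) = 118.537 °C.
T approaches T_ss exponentially: T(t) = T_ss + (T₀ − T_ss) e^(−t/τ).
T(1306) = 118.537 + (-84.2671)·e^(−1306/599.205) = 118.537 + (-84.2671)·0.113092 = 109.007 °C.

109.0 °C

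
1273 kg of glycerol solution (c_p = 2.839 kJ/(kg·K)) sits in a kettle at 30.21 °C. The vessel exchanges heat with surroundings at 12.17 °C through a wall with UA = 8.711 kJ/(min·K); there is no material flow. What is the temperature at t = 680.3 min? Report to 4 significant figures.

Energy balance: M c_p dT/dt = −UA(T − T_amb).
dT/dt = (T_ss − T)/τ with T_ss = T_amb = 12.1700 °C, τ = M c_p/UA = 1273·2.839/8.711 = 414.883 min.
Integrating: T(t) = T_ss + (T₀ − T_ss) e^(−t/τ).
T(680.3) = 12.1700 + (18.0400)·0.194031 = 15.6703 °C.

15.67 °C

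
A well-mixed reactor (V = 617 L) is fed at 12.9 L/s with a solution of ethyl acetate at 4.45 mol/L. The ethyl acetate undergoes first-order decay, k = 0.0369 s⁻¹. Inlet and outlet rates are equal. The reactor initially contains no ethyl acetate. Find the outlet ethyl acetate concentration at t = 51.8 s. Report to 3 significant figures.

Accumulation = in − out − consumed: V dC/dt = Q C_in − Q C − k V C.
dC/dt = (Q/V) C_in − (Q/V + k) C; effective rate a = Q/V + k = 0.020908 + 0.0369 = 0.057808 s⁻¹.
C_ss = Q C_in/(Q + kV) = 1.6095 mol/L; C(t) = C_ss + (C₀ − C_ss) e^(−a t).
C(51.8) = 1.6095 + (-1.6095)·e^(−0.057808·51.8) = 1.6095 + (-1.6095)·0.050065 = 1.5289 mol/L.

1.53 mol/L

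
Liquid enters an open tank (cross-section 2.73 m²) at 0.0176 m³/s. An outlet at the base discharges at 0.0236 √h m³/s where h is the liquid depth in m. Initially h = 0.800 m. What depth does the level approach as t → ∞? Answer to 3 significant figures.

Level balance: A dh/dt = 0.0176 − 0.0236 √h. Setting dh/dt = 0:
Q_in = 0.0236 √h_ss ⇒ √h_ss = 0.0176/0.0236 = 0.74576.
h_ss = 0.74576² = 0.55616 m. (Since h₀ = 0.800 m > h_ss, the level will fall toward this value.)

0.556 m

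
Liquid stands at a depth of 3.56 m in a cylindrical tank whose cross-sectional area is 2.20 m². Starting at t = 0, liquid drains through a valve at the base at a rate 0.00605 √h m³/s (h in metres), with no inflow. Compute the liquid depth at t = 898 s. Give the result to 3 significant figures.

Accumulation of liquid (constant cross-section A): A dh/dt = −0.00605 √h.
This is separable: 2 d(√h)/dt = −0.00605/A, so √h = √h₀ − (0.00605/(2A)) t.
√h = √3.56 − 0.00605·898/(2·2.20) = 1.8868 − 1.2348 = 0.65205.
h = 0.65205² = 0.42516 m.

0.425 m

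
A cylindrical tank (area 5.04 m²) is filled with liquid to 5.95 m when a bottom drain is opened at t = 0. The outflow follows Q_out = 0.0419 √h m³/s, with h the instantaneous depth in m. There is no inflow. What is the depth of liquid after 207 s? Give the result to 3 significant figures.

With no inflow, A dh/dt = −0.0419 √h.
This is separable: 2 d(√h)/dt = −0.0419/A, so √h = √h₀ − (0.0419/(2A)) t.
√h = √5.95 − 0.0419·207/(2·5.04) = 2.4393 − 0.86045 = 1.5788.
h = 1.5788² = 2.4927 m.

2.49 m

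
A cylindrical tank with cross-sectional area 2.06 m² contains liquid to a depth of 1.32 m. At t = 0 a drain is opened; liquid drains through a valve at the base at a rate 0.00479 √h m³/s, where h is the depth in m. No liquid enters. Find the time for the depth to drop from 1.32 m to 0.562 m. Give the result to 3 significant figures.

Mass balance (ρ constant): A dh/dt = −0.00479 √h.
∫ h^(−1/2) dh = −(0.00479/A) ∫ dt, giving 2√h = 2√h₀ − (0.00479/A) t.
t = 2A(√h₀ − √h)/0.00479 = 2·2.06·(√1.32 − √0.562)/0.00479
  = 4.1200 × (1.1489 − 0.74967) / 0.00479 = 343.40 s.

343 s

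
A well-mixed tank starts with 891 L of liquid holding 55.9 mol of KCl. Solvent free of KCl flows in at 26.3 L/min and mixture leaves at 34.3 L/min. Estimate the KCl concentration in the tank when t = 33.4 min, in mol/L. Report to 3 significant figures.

Total volume: dV/dt = Q_in − Q_out = -8.0000 L/min, so V(t) = 891 − 8.0000 t and V(33.4) = 623.80 L.
No KCl enters, so dm/dt = −Q_out · (m/V).
Separate: dm/m = −Q_out dt/V(t) ⇒ ln(m/m₀) = −(Q_out/(Q_in−Q_out)) ln(V/V₀).
m = m₀ (V₀/V)^(Q_out/(Q_in−Q_out)) = 55.9 × (891/623.80)^(-4.2875) = 12.122 mol.
C = m/V = 12.122/623.80 = 0.019432 mol/L.

0.0194 mol/L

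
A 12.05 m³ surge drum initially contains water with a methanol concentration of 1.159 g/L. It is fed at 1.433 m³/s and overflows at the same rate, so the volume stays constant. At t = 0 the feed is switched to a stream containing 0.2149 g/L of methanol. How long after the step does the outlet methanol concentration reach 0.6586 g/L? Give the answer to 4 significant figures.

6.349 s

Species balance: V dC/dt = Q(C_in − C) ⇒ τ = V/Q = 8.40893 s.
C(t) = C_in + (C₀ − C_in) e^(−t/τ). Set C = 0.6586 and solve for t:
e^(−t/τ) = (C − C_in)/(C₀ − C_in) = (0.6586 − 0.2149)/(1.159 − 0.2149) = 0.469971
t = −τ ln(…) = 8.40893 × 0.755083 = 6.34945 s.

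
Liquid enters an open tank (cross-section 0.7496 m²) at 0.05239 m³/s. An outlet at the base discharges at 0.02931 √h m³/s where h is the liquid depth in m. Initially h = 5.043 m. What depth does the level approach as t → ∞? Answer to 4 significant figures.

3.195 m

Level balance: A dh/dt = 0.05239 − 0.02931 √h. Setting dh/dt = 0:
Q_in = 0.02931 √h_ss ⇒ √h_ss = 0.05239/0.02931 = 1.78744.
h_ss = 1.78744² = 3.19496 m. (Since h₀ = 5.043 m > h_ss, the level will fall toward this value.)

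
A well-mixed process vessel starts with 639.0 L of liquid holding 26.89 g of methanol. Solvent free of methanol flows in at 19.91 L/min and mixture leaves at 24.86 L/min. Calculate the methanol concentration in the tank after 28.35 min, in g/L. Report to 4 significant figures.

0.01552 g/L

Total volume: dV/dt = Q_in − Q_out = -4.95000 L/min, so V(t) = 639.0 − 4.95000 t and V(28.35) = 498.668 L.
Solute balance: dm/dt = 0 − Q_out C = −Q_out m/V(t).
dm/m = −Q_out dt/(V₀ − 4.95000 t); integrating gives ln(m/m₀) = −(Q_out/(Q_in−Q_out)) ln(V/V₀).
m = m₀ (V₀/V)^(Q_out/(Q_in−Q_out)) = 26.89 × (639.0/498.668)^(-5.02222) = 7.74014 g.
C = m/V = 7.74014/498.668 = 0.0155216 g/L.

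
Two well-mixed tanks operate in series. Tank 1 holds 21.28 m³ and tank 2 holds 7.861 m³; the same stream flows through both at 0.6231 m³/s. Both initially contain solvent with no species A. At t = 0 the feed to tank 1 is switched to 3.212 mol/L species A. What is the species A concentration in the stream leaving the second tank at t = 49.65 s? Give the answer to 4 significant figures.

Species balance on tank i: dCᵢ/dt = (Cᵢ₋₁ − Cᵢ)/τᵢ with τᵢ = Vᵢ/Q.
τ₁ = 21.28/0.6231 = 34.1518 s; τ₂ = 7.861/0.6231 = 12.6160 s.
Solving the cascade with C₁(0)=C₂(0)=0 gives C₂(t) = C_in[1 − (τ₁ e^(−t/τ₁) − τ₂ e^(−t/τ₂))/(τ₁ − τ₂)].
At t = 49.65: e^(−t/τ₁) = 0.233680, e^(−t/τ₂) = 0.0195361.
C₂ = 3.212·[1 − (34.1518·0.233680 − 12.6160·0.0195361)/(21.5359)] = 3.212·0.640872 = 2.05848 mol/L.

2.058 mol/L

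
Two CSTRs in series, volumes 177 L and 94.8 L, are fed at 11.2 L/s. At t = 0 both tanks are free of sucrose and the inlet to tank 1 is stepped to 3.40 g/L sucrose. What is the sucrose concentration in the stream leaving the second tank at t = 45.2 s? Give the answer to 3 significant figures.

Species balance on tank i: dCᵢ/dt = (Cᵢ₋₁ − Cᵢ)/τᵢ with τᵢ = Vᵢ/Q.
τ₁ = 177/11.2 = 15.804 s; τ₂ = 94.8/11.2 = 8.4643 s.
Tank 1: C₁ = C_in(1 − e^(−t/τ₁)). Tank 2 (τ₁ ≠ τ₂): C₂ = C_in[1 − (τ₁ e^(−t/τ₁) − τ₂ e^(−t/τ₂))/(τ₁ − τ₂)].
At t = 45.2: e^(−t/τ₁) = 0.057262, e^(−t/τ₂) = 0.0047955.
C₂ = 3.40·[1 − (15.804·0.057262 − 8.4643·0.0047955)/(7.3393)] = 3.40·0.88223 = 2.9996 g/L.

3.00 g/L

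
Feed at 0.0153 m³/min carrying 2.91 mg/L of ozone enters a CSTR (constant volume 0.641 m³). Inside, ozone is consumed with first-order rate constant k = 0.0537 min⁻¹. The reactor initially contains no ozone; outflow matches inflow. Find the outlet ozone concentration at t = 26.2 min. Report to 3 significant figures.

V dC/dt = Q(C_in − C) − k V C.
This is linear with rate a = Q/V + k = 0.077569 min⁻¹.
C_ss = Q C_in/(Q + kV) = 0.89544 mg/L; C(t) = C_ss + (C₀ − C_ss) e^(−a t).
C(26.2) = 0.89544 + (-0.89544)·e^(−0.077569·26.2) = 0.89544 + (-0.89544)·0.13103 = 0.77811 mg/L.

0.778 mg/L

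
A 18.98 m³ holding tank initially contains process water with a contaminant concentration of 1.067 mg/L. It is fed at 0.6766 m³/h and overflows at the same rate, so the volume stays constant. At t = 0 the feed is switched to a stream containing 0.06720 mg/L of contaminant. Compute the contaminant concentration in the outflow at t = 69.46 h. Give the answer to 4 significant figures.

Accumulation = in − out for the solute gives V dC/dt = Q(C_in − C).
Time constant τ = V/Q = 18.98/0.6766 = 28.0520 h.
C approaches C_in exponentially: C(t) = C_in + (C₀ − C_in) e^(−t/τ).
C(69.46) = 0.06720 + (1.067 − 0.06720)·e^(−69.46/28.0520) = 0.06720 + (0.999800)·0.0840693 = 0.151253 mg/L.

0.1513 mg/L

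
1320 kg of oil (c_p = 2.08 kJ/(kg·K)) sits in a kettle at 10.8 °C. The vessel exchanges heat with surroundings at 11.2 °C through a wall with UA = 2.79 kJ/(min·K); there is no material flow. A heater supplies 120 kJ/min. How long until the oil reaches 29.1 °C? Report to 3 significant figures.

539 min

First-law balance (no shaft work): M c_p dT/dt = −UA(T − T_amb) + Q̇.
τ = M c_p/UA = 984.09 min; T_ss = T_amb + Q̇/UA = 11.2 + 120/2.79 = 54.211 °C.
T(t) = T_ss + (T₀ − T_ss)e^(−t/τ); set T = 29.1:
t = −τ ln[(T − T_ss)/(T₀ − T_ss)] = −984.09 · ln(0.57845) = 538.70 min.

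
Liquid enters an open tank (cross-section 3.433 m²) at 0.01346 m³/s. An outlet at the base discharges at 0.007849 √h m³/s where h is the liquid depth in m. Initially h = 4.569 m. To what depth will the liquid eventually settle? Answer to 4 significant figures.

Unsteady balance on liquid volume: A dh/dt = Q_in − 0.007849 √h. At steady state dh/dt = 0:
Q_in = 0.007849 √h_ss ⇒ √h_ss = 0.01346/0.007849 = 1.71487.
h_ss = 1.71487² = 2.94077 m. (Since h₀ = 4.569 m > h_ss, the level will fall toward this value.)

2.941 m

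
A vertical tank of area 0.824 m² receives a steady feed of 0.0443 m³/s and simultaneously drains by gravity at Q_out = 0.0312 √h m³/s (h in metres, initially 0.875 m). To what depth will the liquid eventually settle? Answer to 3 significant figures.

2.02 m

Level balance: A dh/dt = 0.0443 − 0.0312 √h. Setting dh/dt = 0:
Q_in = 0.0312 √h_ss ⇒ √h_ss = 0.0443/0.0312 = 1.4199.
h_ss = 1.4199² = 2.0160 m. (Since h₀ = 0.875 m < h_ss, the level will rise toward this value.)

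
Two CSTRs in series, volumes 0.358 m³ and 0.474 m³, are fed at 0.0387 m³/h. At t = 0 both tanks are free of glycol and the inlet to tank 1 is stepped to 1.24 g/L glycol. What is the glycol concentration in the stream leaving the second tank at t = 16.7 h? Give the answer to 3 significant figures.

Each tank obeys Vᵢ dCᵢ/dt = Q(Cᵢ₋₁ − Cᵢ), so τᵢ = Vᵢ/Q.
τ₁ = 0.358/0.0387 = 9.2506 h; τ₂ = 0.474/0.0387 = 12.248 h.
Tank 1: C₁ = C_in(1 − e^(−t/τ₁)). Tank 2 (τ₁ ≠ τ₂): C₂ = C_in[1 − (τ₁ e^(−t/τ₁) − τ₂ e^(−t/τ₂))/(τ₁ − τ₂)].
At t = 16.7: e^(−t/τ₁) = 0.16443, e^(−t/τ₂) = 0.25577.
C₂ = 1.24·[1 − (9.2506·0.16443 − 12.248·0.25577)/(-2.9974)] = 1.24·0.46234 = 0.57330 g/L.

0.573 g/L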